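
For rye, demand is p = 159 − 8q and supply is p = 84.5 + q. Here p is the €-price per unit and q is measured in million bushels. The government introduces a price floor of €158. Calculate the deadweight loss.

€299.11 million

Competitive equilibrium: 159 − 8q = 84.5 + q → q* = 8.2778, p* = 92.7778.
At the floor p = 158, quantity demanded = (159 − 158)/8 = 0.125.
Sellers' marginal cost at q' = 0.125: 84.5 + 1·0.125 = 84.625.
Δq = 8.2778 − 0.125 = 8.1528; wedge = 158 − 84.625 = 73.375.
Welfare loss = ½ × 8.1528 × 73.375 = €299.11 million.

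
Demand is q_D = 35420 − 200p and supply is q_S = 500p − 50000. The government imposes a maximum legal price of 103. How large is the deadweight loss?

In inverse form: demand p = 177.1 − 0.005q, supply p = 100 + 0.002q.
Competitive equilibrium: 177.1 − 0.005q = 100 + 0.002q → q* = 11014.2857, p* = 122.0286.
At the ceiling p = 103, quantity supplied = (103 − 100)/0.002 = 1500.
Willingness to pay at q' = 1500: 177.1 − 0.005·1500 = 169.6.
Δq = 11014.2857 − 1500 = 9514.2857; wedge = 169.6 − 103 = 66.6.
DWL = ½ × 9514.2857 × 66.6 = 316825.71.

316825.71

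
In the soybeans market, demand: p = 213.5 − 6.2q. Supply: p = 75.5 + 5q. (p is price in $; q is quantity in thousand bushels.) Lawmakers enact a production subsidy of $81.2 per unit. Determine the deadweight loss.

$294.35 thousand

Competitive equilibrium: 213.5 − 6.2q = 75.5 + 5q → q* = 12.3214, p* = 137.1071.
The subsidy lowers effective supply by 81.2: p = 5q − 5.7.
New quantity: 213.5 − 6.2q = 5q − 5.7 → q' = 19.5714.
Overproduction Δq = 19.5714 − 12.3214 = 7.25; wedge = subsidy = 81.2.
Welfare loss = ½ × 7.25 × 81.2 = $294.35 thousand.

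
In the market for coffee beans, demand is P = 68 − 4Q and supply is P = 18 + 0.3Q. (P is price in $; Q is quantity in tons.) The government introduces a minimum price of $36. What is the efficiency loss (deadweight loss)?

Competitive equilibrium: 68 − 4Q = 18 + 0.3Q → Q* = 11.6279, P* = 21.4884.
At the floor P = 36, quantity demanded = (68 − 36)/4 = 8.
Sellers' marginal cost at Q' = 8: 18 + 0.3·8 = 20.4.
ΔQ = 11.6279 − 8 = 3.6279; wedge = 36 − 20.4 = 15.6.
DWL = ½ × 3.6279 × 15.6 = $28.30.

$28.30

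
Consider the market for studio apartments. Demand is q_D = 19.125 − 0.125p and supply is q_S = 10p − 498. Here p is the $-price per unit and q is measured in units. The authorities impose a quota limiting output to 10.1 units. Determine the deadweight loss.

$28.24

In inverse form: demand p = 153 − 8q, supply p = 49.8 + 0.1q.
Competitive equilibrium: 153 − 8q = 49.8 + 0.1q → q* = 12.7407, p* = 51.0741.
At q = 10.1: demand price = 153 − 8·10.1 = 72.2; supply price = 49.8 + 0.1·10.1 = 50.81.
Δq = 12.7407 − 10.1 = 2.6407; wedge = 72.2 − 50.81 = 21.39.
Deadweight loss = ½ × 2.6407 × 21.39 = $28.24.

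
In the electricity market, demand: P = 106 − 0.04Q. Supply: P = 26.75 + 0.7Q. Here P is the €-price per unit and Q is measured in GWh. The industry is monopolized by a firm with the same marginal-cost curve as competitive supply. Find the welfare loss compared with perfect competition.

€11.16

Competitive equilibrium: 106 − 0.04Q = 26.75 + 0.7Q → Q* = 107.0946, P* = 101.7162.
Marginal revenue: MR = 106 − 0.08Q. Set MR = MC: 106 − 0.08Q = 26.75 + 0.7Q → Q_m = 101.6026.
Price P_m = 106 − 0.04·101.6026 = 101.9359; MC(Q_m) = 26.75 + 0.7·101.6026 = 97.8718.
Competitive Q* = 107.0946, so ΔQ = 5.492; wedge = 101.9359 − 97.8718 = 4.0641.
DWL = ½ × 5.492 × 4.0641 = €11.16.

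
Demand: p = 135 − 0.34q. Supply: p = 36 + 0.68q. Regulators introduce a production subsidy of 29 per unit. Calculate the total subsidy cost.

Competitive equilibrium: 135 − 0.34q = 36 + 0.68q → q* = 97.0588, p* = 102.
The subsidy lowers effective supply by 29: p = 7 + 0.68q.
New quantity: 135 − 0.34q = 7 + 0.68q → q' = 125.4902.
Total subsidy cost = 29 × 125.4902 = 3639.22.

3639.22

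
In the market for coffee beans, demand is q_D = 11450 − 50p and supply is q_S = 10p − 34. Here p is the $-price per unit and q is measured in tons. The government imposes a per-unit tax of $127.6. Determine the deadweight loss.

In inverse form: demand p = 229 − 0.02q, supply p = 3.4 + 0.1q.
Competitive equilibrium: 229 − 0.02q = 3.4 + 0.1q → q* = 1880, p* = 191.4.
With the tax, the buyer price exceeds the seller price by 127.6: (229 − 0.02q) − (3.4 + 0.1q) = 127.6 → q' = 816.66667.
Δq = 1880 − 816.66667 = 1063.33333; the wedge equals the tax, 127.6.
DWL = ½ × 1063.33333 × 127.6 = $67840.67.

$67840.67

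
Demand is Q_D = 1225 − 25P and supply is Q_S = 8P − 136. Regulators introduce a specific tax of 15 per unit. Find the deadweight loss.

In inverse form: demand P = 49 − 0.04Q, supply P = 17 + 0.125Q.
Competitive equilibrium: 49 − 0.04Q = 17 + 0.125Q → Q* = 193.9394, P* = 41.2424.
With the tax, the buyer price exceeds the seller price by 15: (49 − 0.04Q) − (17 + 0.125Q) = 15 → Q' = 103.0303.
ΔQ = 193.9394 − 103.0303 = 90.9091; the wedge equals the tax, 15.
The triangle = ½ × 90.9091 × 15 = 681.82.

681.82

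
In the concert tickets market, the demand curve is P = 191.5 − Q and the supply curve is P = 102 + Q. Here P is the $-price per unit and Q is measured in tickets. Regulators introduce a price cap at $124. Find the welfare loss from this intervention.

$517.56

Competitive equilibrium: 191.5 − Q = 102 + Q → Q* = 44.75, P* = 146.75.
At the ceiling P = 124, quantity supplied = (124 − 102)/1 = 22.
Willingness to pay at Q' = 22: 191.5 − 1·22 = 169.5.
ΔQ = 44.75 − 22 = 22.75; wedge = 169.5 − 124 = 45.5.
The triangle = ½ × 22.75 × 45.5 = $517.56.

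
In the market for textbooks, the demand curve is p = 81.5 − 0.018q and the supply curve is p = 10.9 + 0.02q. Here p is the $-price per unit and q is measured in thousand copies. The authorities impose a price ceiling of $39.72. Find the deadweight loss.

Competitive equilibrium: 81.5 − 0.018q = 10.9 + 0.02q → q* = 1857.8947, p* = 48.0579.
At the ceiling p = 39.72, quantity supplied = (39.72 − 10.9)/0.02 = 1441.
Willingness to pay at q' = 1441: 81.5 − 0.018·1441 = 55.562.
Δq = 1857.8947 − 1441 = 416.8947; wedge = 55.562 − 39.72 = 15.842.
DWL = ½ × 416.8947 × 15.842 = $3302.22 thousand.

$3302.22 thousand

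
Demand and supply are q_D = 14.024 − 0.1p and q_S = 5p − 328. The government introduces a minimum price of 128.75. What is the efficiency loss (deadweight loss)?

In inverse form: demand p = 140.24 − 10q, supply p = 65.6 + 0.2q.
Competitive equilibrium: 140.24 − 10q = 65.6 + 0.2q → q* = 7.31765, p* = 67.06353.
At the floor p = 128.75, quantity demanded = (140.24 − 128.75)/10 = 1.149.
Sellers' marginal cost at q' = 1.149: 65.6 + 0.2·1.149 = 65.8298.
Δq = 7.31765 − 1.149 = 6.16865; wedge = 128.75 − 65.8298 = 62.9202.
DWL = ½ × 6.16865 × 62.9202 = 194.07.

194.07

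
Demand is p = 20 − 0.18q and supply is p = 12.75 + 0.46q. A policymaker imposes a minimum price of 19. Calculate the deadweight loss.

Competitive equilibrium: 20 − 0.18q = 12.75 + 0.46q → q* = 11.3281, p* = 17.9609.
At the floor p = 19, quantity demanded = (20 − 19)/0.18 = 5.5556.
Sellers' marginal cost at q' = 5.5556: 12.75 + 0.46·5.5556 = 15.3056.
Δq = 11.3281 − 5.5556 = 5.7725; wedge = 19 − 15.3056 = 3.6944.
DWL = ½ × 5.7725 × 3.6944 = 10.66.

10.66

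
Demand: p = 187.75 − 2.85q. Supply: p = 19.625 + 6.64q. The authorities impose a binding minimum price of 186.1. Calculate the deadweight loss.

1393.51

Competitive equilibrium: 187.75 − 2.85q = 19.625 + 6.64q → q* = 17.716, p* = 137.2594.
At the floor p = 186.1, quantity demanded = (187.75 − 186.1)/2.85 = 0.5789.
Sellers' marginal cost at q' = 0.5789: 19.625 + 6.64·0.5789 = 23.4689.
Δq = 17.716 − 0.5789 = 17.1371; wedge = 186.1 − 23.4689 = 162.6311.
The triangle = ½ × 17.1371 × 162.6311 = 1393.51.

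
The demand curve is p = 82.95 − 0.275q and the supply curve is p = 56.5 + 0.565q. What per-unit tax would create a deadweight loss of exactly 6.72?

Competitive equilibrium: 82.95 − 0.275q = 56.5 + 0.565q → q* = 31.4881, p* = 74.2908.
A tax t gives Δq = t/0.84 and wedge t, so DWL = t²/1.68.
t²/1.68 = 6.72 → t² = 11.2896 → t = 3.36.

3.36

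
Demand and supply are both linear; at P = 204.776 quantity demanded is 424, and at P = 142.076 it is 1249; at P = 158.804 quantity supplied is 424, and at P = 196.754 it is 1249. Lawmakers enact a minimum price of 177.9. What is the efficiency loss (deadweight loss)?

Demand slope = (142.076 − 204.776)/(1249 − 424) = −0.076, so P = 237 − 0.076Q.
Supply slope = (196.754 − 158.804)/(1249 − 424) = 0.046, so P = 139.3 + 0.046Q.
Competitive equilibrium: 237 − 0.076Q = 139.3 + 0.046Q → Q* = 800.8197, P* = 176.1377.
At the floor P = 177.9, quantity demanded = (237 − 177.9)/0.076 = 777.6316.
Sellers' marginal cost at Q' = 777.6316: 139.3 + 0.046·777.6316 = 175.0711.
ΔQ = 800.8197 − 777.6316 = 23.1881; wedge = 177.9 − 175.0711 = 2.8289.
Deadweight loss = ½ × 23.1881 × 2.8289 = 32.80.

32.80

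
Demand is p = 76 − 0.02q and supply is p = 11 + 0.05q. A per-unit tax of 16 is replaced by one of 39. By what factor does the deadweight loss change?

Competitive equilibrium: 76 − 0.02q = 11 + 0.05q → q* = 928.5714, p* = 57.4286.
For a per-unit tax t: Δq = t/0.07, so DWL = ½·t·(t/0.07) = t²/0.14.
At t = 16: DWL = 1828.571. At t = 39: DWL = 10864.286.
Ratio = (39/16)² = 5.941.

5.941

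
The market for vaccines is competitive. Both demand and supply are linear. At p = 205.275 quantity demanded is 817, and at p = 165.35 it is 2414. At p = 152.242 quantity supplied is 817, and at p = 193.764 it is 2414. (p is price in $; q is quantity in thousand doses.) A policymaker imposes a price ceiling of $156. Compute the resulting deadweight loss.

$20440.94 thousand

Demand slope = (165.35 − 205.275)/(2414 − 817) = −0.025, so p = 225.7 − 0.025q.
Supply slope = (193.764 − 152.242)/(2414 − 817) = 0.026, so p = 131 + 0.026q.
Competitive equilibrium: 225.7 − 0.025q = 131 + 0.026q → q* = 1856.86275, p* = 179.27843.
At the ceiling p = 156, quantity supplied = (156 − 131)/0.026 = 961.53846.
Willingness to pay at q' = 961.53846: 225.7 − 0.025·961.53846 = 201.66154.
Δq = 1856.86275 − 961.53846 = 895.32429; wedge = 201.66154 − 156 = 45.66154.
Welfare loss = ½ × 895.32429 × 45.66154 = $20440.94 thousand.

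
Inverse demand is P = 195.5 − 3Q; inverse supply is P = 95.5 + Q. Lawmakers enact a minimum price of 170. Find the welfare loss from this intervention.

Competitive equilibrium: 195.5 − 3Q = 95.5 + Q → Q* = 25, P* = 120.5.
At the floor P = 170, quantity demanded = (195.5 − 170)/3 = 8.5.
Sellers' marginal cost at Q' = 8.5: 95.5 + 1·8.5 = 104.
ΔQ = 25 − 8.5 = 16.5; wedge = 170 − 104 = 66.
Deadweight loss = ½ × 16.5 × 66 = 544.50.

544.50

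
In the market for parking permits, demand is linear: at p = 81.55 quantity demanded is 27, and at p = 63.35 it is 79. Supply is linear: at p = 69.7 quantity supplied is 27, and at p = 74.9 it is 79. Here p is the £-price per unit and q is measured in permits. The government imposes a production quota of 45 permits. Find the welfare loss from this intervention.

£15.625

Demand slope = (63.35 − 81.55)/(79 − 27) = −0.35, so p = 91 − 0.35q.
Supply slope = (74.9 − 69.7)/(79 − 27) = 0.1, so p = 67 + 0.1q.
Competitive equilibrium: 91 − 0.35q = 67 + 0.1q → q* = 53.3333, p* = 72.3333.
At q = 45: demand price = 91 − 0.35·45 = 75.25; supply price = 67 + 0.1·45 = 71.5.
Δq = 53.3333 − 45 = 8.3333; wedge = 75.25 − 71.5 = 3.75.
Welfare loss = ½ × 8.3333 × 3.75 = £15.625.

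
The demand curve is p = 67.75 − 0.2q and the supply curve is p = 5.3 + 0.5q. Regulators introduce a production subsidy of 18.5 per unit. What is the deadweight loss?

244.46

Competitive equilibrium: 67.75 − 0.2q = 5.3 + 0.5q → q* = 89.2143, p* = 49.9071.
The subsidy lowers effective supply by 18.5: p = 0.5q − 13.2.
New quantity: 67.75 − 0.2q = 0.5q − 13.2 → q' = 115.6429.
Overproduction Δq = 115.6429 − 89.2143 = 26.4286; wedge = subsidy = 18.5.
Welfare loss = ½ × 26.4286 × 18.5 = 244.46.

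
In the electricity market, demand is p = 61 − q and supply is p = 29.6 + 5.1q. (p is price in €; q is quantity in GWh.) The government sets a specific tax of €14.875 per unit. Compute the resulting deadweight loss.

€18.14

Competitive equilibrium: 61 − q = 29.6 + 5.1q → q* = 5.1475, p* = 55.8525.
With the tax, the buyer price exceeds the seller price by 14.875: (61 − q) − (29.6 + 5.1q) = 14.875 → q' = 2.709.
Δq = 5.1475 − 2.709 = 2.4385; the wedge equals the tax, 14.875.
Deadweight loss = ½ × 2.4385 × 14.875 = €18.14.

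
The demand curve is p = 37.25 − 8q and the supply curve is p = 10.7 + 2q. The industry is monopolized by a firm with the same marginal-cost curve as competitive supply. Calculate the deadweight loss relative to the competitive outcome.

Competitive equilibrium: 37.25 − 8q = 10.7 + 2q → q* = 2.655, p* = 16.01.
Marginal revenue: MR = 37.25 − 16q. Set MR = MC: 37.25 − 16q = 10.7 + 2q → q_m = 1.475.
Price p_m = 37.25 − 8·1.475 = 25.45; MC(q_m) = 10.7 + 2·1.475 = 13.65.
Competitive q* = 2.655, so Δq = 1.18; wedge = 25.45 − 13.65 = 11.8.
Welfare loss = ½ × 1.18 × 11.8 = 6.962.

6.962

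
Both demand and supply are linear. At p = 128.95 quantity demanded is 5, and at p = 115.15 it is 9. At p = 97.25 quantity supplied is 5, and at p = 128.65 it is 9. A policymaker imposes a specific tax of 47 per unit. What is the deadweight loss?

Demand slope = (115.15 − 128.95)/(9 − 5) = −3.45, so p = 146.2 − 3.45q.
Supply slope = (128.65 − 97.25)/(9 − 5) = 7.85, so p = 58 + 7.85q.
Competitive equilibrium: 146.2 − 3.45q = 58 + 7.85q → q* = 7.8053, p* = 119.2717.
With the tax, the buyer price exceeds the seller price by 47: (146.2 − 3.45q) − (58 + 7.85q) = 47 → q' = 3.646.
Δq = 7.8053 − 3.646 = 4.1593; the wedge equals the tax, 47.
Welfare loss = ½ × 4.1593 × 47 = 97.74.

97.74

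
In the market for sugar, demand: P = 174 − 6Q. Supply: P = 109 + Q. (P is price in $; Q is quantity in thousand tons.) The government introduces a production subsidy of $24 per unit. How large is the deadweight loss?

Competitive equilibrium: 174 − 6Q = 109 + Q → Q* = 9.2857, P* = 118.2857.
The subsidy lowers effective supply by 24: P = 85 + Q.
New quantity: 174 − 6Q = 85 + Q → Q' = 12.7143.
Overproduction ΔQ = 12.7143 − 9.2857 = 3.4286; wedge = subsidy = 24.
Deadweight loss = ½ × 3.4286 × 24 = $41.14 thousand.

$41.14 thousand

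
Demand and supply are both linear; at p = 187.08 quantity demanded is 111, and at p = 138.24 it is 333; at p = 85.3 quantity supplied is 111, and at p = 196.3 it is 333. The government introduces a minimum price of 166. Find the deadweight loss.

Demand slope = (138.24 − 187.08)/(333 − 111) = −0.22, so p = 211.5 − 0.22q.
Supply slope = (196.3 − 85.3)/(333 − 111) = 0.5, so p = 29.8 + 0.5q.
Competitive equilibrium: 211.5 − 0.22q = 29.8 + 0.5q → q* = 252.3611, p* = 155.9806.
At the floor p = 166, quantity demanded = (211.5 − 166)/0.22 = 206.8182.
Sellers' marginal cost at q' = 206.8182: 29.8 + 0.5·206.8182 = 133.2091.
Δq = 252.3611 − 206.8182 = 45.5429; wedge = 166 − 133.2091 = 32.7909.
The triangle = ½ × 45.5429 × 32.7909 = 746.70.

746.70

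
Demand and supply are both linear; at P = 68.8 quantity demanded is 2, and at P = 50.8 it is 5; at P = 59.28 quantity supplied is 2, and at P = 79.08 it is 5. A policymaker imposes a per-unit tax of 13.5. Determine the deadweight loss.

Demand slope = (50.8 − 68.8)/(5 − 2) = −6, so P = 80.8 − 6Q.
Supply slope = (79.08 − 59.28)/(5 − 2) = 6.6, so P = 46.08 + 6.6Q.
Competitive equilibrium: 80.8 − 6Q = 46.08 + 6.6Q → Q* = 2.7556, P* = 64.2667.
With the tax, the buyer price exceeds the seller price by 13.5: (80.8 − 6Q) − (46.08 + 6.6Q) = 13.5 → Q' = 1.6841.
ΔQ = 2.7556 − 1.6841 = 1.0715; the wedge equals the tax, 13.5.
Deadweight loss = ½ × 1.0715 × 13.5 = 7.23.

7.23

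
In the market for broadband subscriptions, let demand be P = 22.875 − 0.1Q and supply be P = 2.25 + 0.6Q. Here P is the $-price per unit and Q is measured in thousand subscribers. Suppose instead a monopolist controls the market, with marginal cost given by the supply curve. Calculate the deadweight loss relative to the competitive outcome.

Competitive equilibrium: 22.875 − 0.1Q = 2.25 + 0.6Q → Q* = 29.4643, P* = 19.9286.
Marginal revenue: MR = 22.875 − 0.2Q. Set MR = MC: 22.875 − 0.2Q = 2.25 + 0.6Q → Q_m = 25.7813.
Price P_m = 22.875 − 0.1·25.7813 = 20.2969; MC(Q_m) = 2.25 + 0.6·25.7813 = 17.7188.
Competitive Q* = 29.4643, so ΔQ = 3.683; wedge = 20.2969 − 17.7188 = 2.5781.
The triangle = ½ × 3.683 × 2.5781 = $4.75 thousand.

$4.75 thousand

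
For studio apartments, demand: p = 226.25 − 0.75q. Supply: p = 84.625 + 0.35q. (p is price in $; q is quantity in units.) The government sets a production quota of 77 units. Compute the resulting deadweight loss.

$1472.93

Competitive equilibrium: 226.25 − 0.75q = 84.625 + 0.35q → q* = 128.75, p* = 129.6875.
At q = 77: demand price = 226.25 − 0.75·77 = 168.5; supply price = 84.625 + 0.35·77 = 111.575.
Δq = 128.75 − 77 = 51.75; wedge = 168.5 − 111.575 = 56.925.
Deadweight loss = ½ × 51.75 × 56.925 = $1472.93.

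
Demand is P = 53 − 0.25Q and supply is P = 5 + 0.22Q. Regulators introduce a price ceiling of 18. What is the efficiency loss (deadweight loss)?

435.26

Competitive equilibrium: 53 − 0.25Q = 5 + 0.22Q → Q* = 102.1277, P* = 27.4681.
At the ceiling P = 18, quantity supplied = (18 − 5)/0.22 = 59.0909.
Willingness to pay at Q' = 59.0909: 53 − 0.25·59.0909 = 38.2273.
ΔQ = 102.1277 − 59.0909 = 43.0368; wedge = 38.2273 − 18 = 20.2273.
DWL = ½ × 43.0368 × 20.2273 = 435.26.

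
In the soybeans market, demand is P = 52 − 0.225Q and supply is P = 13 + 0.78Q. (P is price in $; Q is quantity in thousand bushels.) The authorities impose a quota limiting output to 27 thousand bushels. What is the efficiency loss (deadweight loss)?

Competitive equilibrium: 52 − 0.225Q = 13 + 0.78Q → Q* = 38.806, P* = 43.2687.
At Q = 27: demand price = 52 − 0.225·27 = 45.925; supply price = 13 + 0.78·27 = 34.06.
ΔQ = 38.806 − 27 = 11.806; wedge = 45.925 − 34.06 = 11.865.
The triangle = ½ × 11.806 × 11.865 = $70.04 thousand.

$70.04 thousand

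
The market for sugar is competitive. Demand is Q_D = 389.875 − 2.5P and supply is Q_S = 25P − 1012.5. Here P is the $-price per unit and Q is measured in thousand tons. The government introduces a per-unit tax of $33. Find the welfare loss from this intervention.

$1237.50 thousand

In inverse form: demand P = 155.95 − 0.4Q, supply P = 40.5 + 0.04Q.
Competitive equilibrium: 155.95 − 0.4Q = 40.5 + 0.04Q → Q* = 262.3864, P* = 50.9955.
With the tax, the buyer price exceeds the seller price by 33: (155.95 − 0.4Q) − (40.5 + 0.04Q) = 33 → Q' = 187.3864.
ΔQ = 262.3864 − 187.3864 = 75; the wedge equals the tax, 33.
Deadweight loss = ½ × 75 × 33 = $1237.50 thousand.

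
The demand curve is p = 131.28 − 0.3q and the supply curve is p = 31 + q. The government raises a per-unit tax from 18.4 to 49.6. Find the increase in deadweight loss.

Competitive equilibrium: 131.28 − 0.3q = 31 + q → q* = 77.1385, p* = 108.1385.
For a per-unit tax t: Δq = t/1.3, so DWL = ½·t·(t/1.3) = t²/2.6.
At t = 18.4: DWL = 130.215. At t = 49.6: DWL = 946.215.
Increase = 946.215 − 130.215 = 816.

816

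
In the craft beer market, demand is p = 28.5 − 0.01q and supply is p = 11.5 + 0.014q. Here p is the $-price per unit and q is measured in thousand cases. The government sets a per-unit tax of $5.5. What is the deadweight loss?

$630.21 thousand

Competitive equilibrium: 28.5 − 0.01q = 11.5 + 0.014q → q* = 708.3333, p* = 21.4167.
With the tax, the buyer price exceeds the seller price by 5.5: (28.5 − 0.01q) − (11.5 + 0.014q) = 5.5 → q' = 479.1667.
Δq = 708.3333 − 479.1667 = 229.1666; the wedge equals the tax, 5.5.
DWL = ½ × 229.1666 × 5.5 = $630.21 thousand.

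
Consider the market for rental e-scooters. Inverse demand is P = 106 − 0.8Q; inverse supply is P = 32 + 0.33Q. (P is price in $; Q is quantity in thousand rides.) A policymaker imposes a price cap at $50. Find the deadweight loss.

$67.64 thousand

Competitive equilibrium: 106 − 0.8Q = 32 + 0.33Q → Q* = 65.4867, P* = 53.6106.
At the ceiling P = 50, quantity supplied = (50 − 32)/0.33 = 54.5455.
Willingness to pay at Q' = 54.5455: 106 − 0.8·54.5455 = 62.3636.
ΔQ = 65.4867 − 54.5455 = 10.9412; wedge = 62.3636 − 50 = 12.3636.
The triangle = ½ × 10.9412 × 12.3636 = $67.64 thousand.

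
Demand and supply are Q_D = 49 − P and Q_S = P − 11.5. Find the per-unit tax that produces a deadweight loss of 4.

4

In inverse form: demand P = 49 − Q, supply P = 11.5 + Q.
Competitive equilibrium: 49 − Q = 11.5 + Q → Q* = 18.75, P* = 30.25.
A tax t gives ΔQ = t/2 and wedge t, so DWL = t²/4.
t²/4 = 4 → t² = 16 → t = 4.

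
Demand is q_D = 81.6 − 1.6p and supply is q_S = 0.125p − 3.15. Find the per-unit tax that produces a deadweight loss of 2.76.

In inverse form: demand p = 51 − 0.625q, supply p = 25.2 + 8q.
Competitive equilibrium: 51 − 0.625q = 25.2 + 8q → q* = 2.9913, p* = 49.1304.
A tax t gives Δq = t/8.625 and wedge t, so DWL = t²/17.25.
t²/17.25 = 2.76 → t² = 47.61 → t = 6.9.

6.9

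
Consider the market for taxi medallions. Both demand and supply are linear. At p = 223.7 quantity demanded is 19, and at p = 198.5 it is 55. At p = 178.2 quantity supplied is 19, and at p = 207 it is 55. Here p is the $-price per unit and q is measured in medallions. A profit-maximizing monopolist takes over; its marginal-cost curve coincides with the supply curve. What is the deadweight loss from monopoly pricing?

$184.80

Demand slope = (198.5 − 223.7)/(55 − 19) = −0.7, so p = 237 − 0.7q.
Supply slope = (207 − 178.2)/(55 − 19) = 0.8, so p = 163 + 0.8q.
Competitive equilibrium: 237 − 0.7q = 163 + 0.8q → q* = 49.33333, p* = 202.46667.
Marginal revenue: MR = 237 − 1.4q. Set MR = MC: 237 − 1.4q = 163 + 0.8q → q_m = 33.63636.
Price p_m = 237 − 0.7·33.63636 = 213.45455; MC(q_m) = 163 + 0.8·33.63636 = 189.90909.
Competitive q* = 49.33333, so Δq = 15.69697; wedge = 213.45455 − 189.90909 = 23.54546.
Deadweight loss = ½ × 15.69697 × 23.54546 = $184.80.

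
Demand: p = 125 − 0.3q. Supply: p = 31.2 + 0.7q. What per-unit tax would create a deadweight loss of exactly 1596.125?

56.5

Competitive equilibrium: 125 − 0.3q = 31.2 + 0.7q → q* = 93.8, p* = 96.86.
A tax t gives Δq = t/1 and wedge t, so DWL = t²/2.
t²/2 = 1596.125 → t² = 3192.25 → t = 56.5.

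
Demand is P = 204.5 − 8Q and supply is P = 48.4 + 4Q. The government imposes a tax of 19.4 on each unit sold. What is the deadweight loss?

Competitive equilibrium: 204.5 − 8Q = 48.4 + 4Q → Q* = 13.0083, P* = 100.4333.
With the tax, the buyer price exceeds the seller price by 19.4: (204.5 − 8Q) − (48.4 + 4Q) = 19.4 → Q' = 11.3917.
ΔQ = 13.0083 − 11.3917 = 1.6166; the wedge equals the tax, 19.4.
The triangle = ½ × 1.6166 × 19.4 = 15.68.

15.68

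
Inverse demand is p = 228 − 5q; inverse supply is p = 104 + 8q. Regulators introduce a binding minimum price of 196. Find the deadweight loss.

64.02

Competitive equilibrium: 228 − 5q = 104 + 8q → q* = 9.53846, p* = 180.30769.
At the floor p = 196, quantity demanded = (228 − 196)/5 = 6.4.
Sellers' marginal cost at q' = 6.4: 104 + 8·6.4 = 155.2.
Δq = 9.53846 − 6.4 = 3.13846; wedge = 196 − 155.2 = 40.8.
The triangle = ½ × 3.13846 × 40.8 = 64.02.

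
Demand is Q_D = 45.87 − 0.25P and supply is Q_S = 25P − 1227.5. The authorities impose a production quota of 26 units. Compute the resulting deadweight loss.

106.54

In inverse form: demand P = 183.48 − 4Q, supply P = 49.1 + 0.04Q.
Competitive equilibrium: 183.48 − 4Q = 49.1 + 0.04Q → Q* = 33.2624, P* = 50.4305.
At Q = 26: demand price = 183.48 − 4·26 = 79.48; supply price = 49.1 + 0.04·26 = 50.14.
ΔQ = 33.2624 − 26 = 7.2624; wedge = 79.48 − 50.14 = 29.34.
Welfare loss = ½ × 7.2624 × 29.34 = 106.54.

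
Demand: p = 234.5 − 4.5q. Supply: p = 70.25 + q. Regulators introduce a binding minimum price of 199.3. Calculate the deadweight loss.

Competitive equilibrium: 234.5 − 4.5q = 70.25 + q → q* = 29.8636, p* = 100.1136.
At the floor p = 199.3, quantity demanded = (234.5 − 199.3)/4.5 = 7.8222.
Sellers' marginal cost at q' = 7.8222: 70.25 + 1·7.8222 = 78.0722.
Δq = 29.8636 − 7.8222 = 22.0414; wedge = 199.3 − 78.0722 = 121.2278.
The triangle = ½ × 22.0414 × 121.2278 = 1336.02.

1336.02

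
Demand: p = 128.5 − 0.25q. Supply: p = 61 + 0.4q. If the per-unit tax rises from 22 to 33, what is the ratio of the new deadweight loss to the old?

2.25

Competitive equilibrium: 128.5 − 0.25q = 61 + 0.4q → q* = 103.8462, p* = 102.5385.
For a per-unit tax t: Δq = t/0.65, so DWL = ½·t·(t/0.65) = t²/1.3.
At t = 22: DWL = 372.308. At t = 33: DWL = 837.692.
Ratio = (33/22)² = 2.25.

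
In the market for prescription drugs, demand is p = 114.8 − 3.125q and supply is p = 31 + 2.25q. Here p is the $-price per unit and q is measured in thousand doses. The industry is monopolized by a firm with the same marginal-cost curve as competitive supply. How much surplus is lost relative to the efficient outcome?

$88.30 thousand

Competitive equilibrium: 114.8 − 3.125q = 31 + 2.25q → q* = 15.5907, p* = 66.0791.
Marginal revenue: MR = 114.8 − 6.25q. Set MR = MC: 114.8 − 6.25q = 31 + 2.25q → q_m = 9.8588.
Price p_m = 114.8 − 3.125·9.8588 = 83.9913; MC(q_m) = 31 + 2.25·9.8588 = 53.1823.
Competitive q* = 15.5907, so Δq = 5.7319; wedge = 83.9913 − 53.1823 = 30.809.
The triangle = ½ × 5.7319 × 30.809 = $88.30 thousand.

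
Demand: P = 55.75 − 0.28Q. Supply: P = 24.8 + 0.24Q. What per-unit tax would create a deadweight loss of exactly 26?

5.2

Competitive equilibrium: 55.75 − 0.28Q = 24.8 + 0.24Q → Q* = 59.5192, P* = 39.0846.
A tax t gives ΔQ = t/0.52 and wedge t, so DWL = t²/1.04.
t²/1.04 = 26 → t² = 27.04 → t = 5.2.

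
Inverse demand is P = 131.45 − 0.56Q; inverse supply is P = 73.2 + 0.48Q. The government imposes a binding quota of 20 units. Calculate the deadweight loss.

Competitive equilibrium: 131.45 − 0.56Q = 73.2 + 0.48Q → Q* = 56.0096, P* = 100.0846.
At Q = 20: demand price = 131.45 − 0.56·20 = 120.25; supply price = 73.2 + 0.48·20 = 82.8.
ΔQ = 56.0096 − 20 = 36.0096; wedge = 120.25 − 82.8 = 37.45.
Welfare loss = ½ × 36.0096 × 37.45 = 674.28.

674.28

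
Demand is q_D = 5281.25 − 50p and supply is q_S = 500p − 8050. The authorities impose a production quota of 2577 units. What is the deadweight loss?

In inverse form: demand p = 105.625 − 0.02q, supply p = 16.1 + 0.002q.
Competitive equilibrium: 105.625 − 0.02q = 16.1 + 0.002q → q* = 4069.3182, p* = 24.2386.
At q = 2577: demand price = 105.625 − 0.02·2577 = 54.085; supply price = 16.1 + 0.002·2577 = 21.254.
Δq = 4069.3182 − 2577 = 1492.3182; wedge = 54.085 − 21.254 = 32.831.
Deadweight loss = ½ × 1492.3182 × 32.831 = 24497.15.

24497.15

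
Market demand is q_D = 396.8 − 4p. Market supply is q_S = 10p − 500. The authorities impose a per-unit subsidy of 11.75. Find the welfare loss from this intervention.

In inverse form: demand p = 99.2 − 0.25q, supply p = 50 + 0.1q.
Competitive equilibrium: 99.2 − 0.25q = 50 + 0.1q → q* = 140.5714, p* = 64.0571.
The subsidy lowers effective supply by 11.75: p = 38.25 + 0.1q.
New quantity: 99.2 − 0.25q = 38.25 + 0.1q → q' = 174.1429.
Overproduction Δq = 174.1429 − 140.5714 = 33.5715; wedge = subsidy = 11.75.
DWL = ½ × 33.5715 × 11.75 = 197.23.

197.23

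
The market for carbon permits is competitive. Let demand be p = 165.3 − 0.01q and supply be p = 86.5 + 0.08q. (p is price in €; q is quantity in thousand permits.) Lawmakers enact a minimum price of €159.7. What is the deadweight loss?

Competitive equilibrium: 165.3 − 0.01q = 86.5 + 0.08q → q* = 875.5556, p* = 156.5444.
At the floor p = 159.7, quantity demanded = (165.3 − 159.7)/0.01 = 560.
Sellers' marginal cost at q' = 560: 86.5 + 0.08·560 = 131.3.
Δq = 875.5556 − 560 = 315.5556; wedge = 159.7 − 131.3 = 28.4.
The triangle = ½ × 315.5556 × 28.4 = €4480.89 thousand.

€4480.89 thousand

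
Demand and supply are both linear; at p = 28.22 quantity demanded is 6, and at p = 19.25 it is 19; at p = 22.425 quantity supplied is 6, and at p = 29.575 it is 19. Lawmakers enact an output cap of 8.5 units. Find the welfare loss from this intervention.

Demand slope = (19.25 − 28.22)/(19 − 6) = −0.69, so p = 32.36 − 0.69q.
Supply slope = (29.575 − 22.425)/(19 − 6) = 0.55, so p = 19.125 + 0.55q.
Competitive equilibrium: 32.36 − 0.69q = 19.125 + 0.55q → q* = 10.6734, p* = 24.9954.
At q = 8.5: demand price = 32.36 − 0.69·8.5 = 26.495; supply price = 19.125 + 0.55·8.5 = 23.8.
Δq = 10.6734 − 8.5 = 2.1734; wedge = 26.495 − 23.8 = 2.695.
Deadweight loss = ½ × 2.1734 × 2.695 = 2.93.

2.93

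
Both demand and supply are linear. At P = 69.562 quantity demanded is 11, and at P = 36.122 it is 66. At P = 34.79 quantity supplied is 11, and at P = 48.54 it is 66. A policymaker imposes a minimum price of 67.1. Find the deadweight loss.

570.83

Demand slope = (36.122 − 69.562)/(66 − 11) = −0.608, so P = 76.25 − 0.608Q.
Supply slope = (48.54 − 34.79)/(66 − 11) = 0.25, so P = 32.04 + 0.25Q.
Competitive equilibrium: 76.25 − 0.608Q = 32.04 + 0.25Q → Q* = 51.5268, P* = 44.9217.
At the floor P = 67.1, quantity demanded = (76.25 − 67.1)/0.608 = 15.0493.
Sellers' marginal cost at Q' = 15.0493: 32.04 + 0.25·15.0493 = 35.8023.
ΔQ = 51.5268 − 15.0493 = 36.4775; wedge = 67.1 − 35.8023 = 31.2977.
The triangle = ½ × 36.4775 × 31.2977 = 570.83.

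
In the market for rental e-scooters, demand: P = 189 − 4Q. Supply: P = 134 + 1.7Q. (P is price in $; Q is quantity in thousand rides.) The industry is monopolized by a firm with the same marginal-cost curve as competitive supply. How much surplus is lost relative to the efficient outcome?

Competitive equilibrium: 189 − 4Q = 134 + 1.7Q → Q* = 9.6491, P* = 150.4035.
Marginal revenue: MR = 189 − 8Q. Set MR = MC: 189 − 8Q = 134 + 1.7Q → Q_m = 5.6701.
Price P_m = 189 − 4·5.6701 = 166.3196; MC(Q_m) = 134 + 1.7·5.6701 = 143.6392.
Competitive Q* = 9.6491, so ΔQ = 3.979; wedge = 166.3196 − 143.6392 = 22.6804.
DWL = ½ × 3.979 × 22.6804 = $45.12 thousand.

$45.12 thousand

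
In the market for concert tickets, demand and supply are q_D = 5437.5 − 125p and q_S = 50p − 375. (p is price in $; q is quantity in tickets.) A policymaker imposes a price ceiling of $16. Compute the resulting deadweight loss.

In inverse form: demand p = 43.5 − 0.008q, supply p = 7.5 + 0.02q.
Competitive equilibrium: 43.5 − 0.008q = 7.5 + 0.02q → q* = 1285.7143, p* = 33.2143.
At the ceiling p = 16, quantity supplied = (16 − 7.5)/0.02 = 425.
Willingness to pay at q' = 425: 43.5 − 0.008·425 = 40.1.
Δq = 1285.7143 − 425 = 860.7143; wedge = 40.1 − 16 = 24.1.
DWL = ½ × 860.7143 × 24.1 = $10371.61.

$10371.61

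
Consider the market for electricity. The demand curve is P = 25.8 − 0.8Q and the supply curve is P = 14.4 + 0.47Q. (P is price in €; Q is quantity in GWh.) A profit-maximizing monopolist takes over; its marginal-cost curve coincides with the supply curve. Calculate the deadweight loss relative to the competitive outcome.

€7.64

Competitive equilibrium: 25.8 − 0.8Q = 14.4 + 0.47Q → Q* = 8.9764, P* = 18.6189.
Marginal revenue: MR = 25.8 − 1.6Q. Set MR = MC: 25.8 − 1.6Q = 14.4 + 0.47Q → Q_m = 5.5072.
Price P_m = 25.8 − 0.8·5.5072 = 21.3942; MC(Q_m) = 14.4 + 0.47·5.5072 = 16.9884.
Competitive Q* = 8.9764, so ΔQ = 3.4692; wedge = 21.3942 − 16.9884 = 4.4058.
DWL = ½ × 3.4692 × 4.4058 = €7.64.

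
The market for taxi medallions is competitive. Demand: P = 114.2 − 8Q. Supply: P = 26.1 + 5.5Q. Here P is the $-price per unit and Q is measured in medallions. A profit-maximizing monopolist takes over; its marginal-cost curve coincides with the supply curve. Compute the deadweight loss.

$39.80

Competitive equilibrium: 114.2 − 8Q = 26.1 + 5.5Q → Q* = 6.5259, P* = 61.9926.
Marginal revenue: MR = 114.2 − 16Q. Set MR = MC: 114.2 − 16Q = 26.1 + 5.5Q → Q_m = 4.0977.
Price P_m = 114.2 − 8·4.0977 = 81.4184; MC(Q_m) = 26.1 + 5.5·4.0977 = 48.6374.
Competitive Q* = 6.5259, so ΔQ = 2.4282; wedge = 81.4184 − 48.6374 = 32.781.
DWL = ½ × 2.4282 × 32.781 = $39.80.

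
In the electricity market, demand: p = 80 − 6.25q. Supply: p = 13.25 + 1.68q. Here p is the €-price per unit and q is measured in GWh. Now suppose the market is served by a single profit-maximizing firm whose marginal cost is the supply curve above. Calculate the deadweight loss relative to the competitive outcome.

Competitive equilibrium: 80 − 6.25q = 13.25 + 1.68q → q* = 8.4174, p* = 27.3912.
Marginal revenue: MR = 80 − 12.5q. Set MR = MC: 80 − 12.5q = 13.25 + 1.68q → q_m = 4.7073.
Price p_m = 80 − 6.25·4.7073 = 50.5794; MC(q_m) = 13.25 + 1.68·4.7073 = 21.1583.
Competitive q* = 8.4174, so Δq = 3.7101; wedge = 50.5794 − 21.1583 = 29.4211.
Deadweight loss = ½ × 3.7101 × 29.4211 = €54.58.

€54.58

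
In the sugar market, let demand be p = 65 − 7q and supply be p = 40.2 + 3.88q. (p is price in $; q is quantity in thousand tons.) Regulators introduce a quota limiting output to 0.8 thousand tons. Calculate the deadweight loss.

$11.91 thousand

Competitive equilibrium: 65 − 7q = 40.2 + 3.88q → q* = 2.2794, p* = 49.0441.
At q = 0.8: demand price = 65 − 7·0.8 = 59.4; supply price = 40.2 + 3.88·0.8 = 43.304.
Δq = 2.2794 − 0.8 = 1.4794; wedge = 59.4 − 43.304 = 16.096.
Deadweight loss = ½ × 1.4794 × 16.096 = $11.91 thousand.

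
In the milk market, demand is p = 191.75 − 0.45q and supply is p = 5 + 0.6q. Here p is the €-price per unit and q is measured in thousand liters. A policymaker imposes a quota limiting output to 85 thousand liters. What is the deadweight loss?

€4526.79 thousand

Competitive equilibrium: 191.75 − 0.45q = 5 + 0.6q → q* = 177.85714, p* = 111.71429.
At q = 85: demand price = 191.75 − 0.45·85 = 153.5; supply price = 5 + 0.6·85 = 56.
Δq = 177.85714 − 85 = 92.85714; wedge = 153.5 − 56 = 97.5.
Welfare loss = ½ × 92.85714 × 97.5 = €4526.79 thousand.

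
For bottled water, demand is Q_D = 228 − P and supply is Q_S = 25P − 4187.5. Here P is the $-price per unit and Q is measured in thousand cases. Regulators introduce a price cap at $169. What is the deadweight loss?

In inverse form: demand P = 228 − Q, supply P = 167.5 + 0.04Q.
Competitive equilibrium: 228 − Q = 167.5 + 0.04Q → Q* = 58.1731, P* = 169.8269.
At the ceiling P = 169, quantity supplied = (169 − 167.5)/0.04 = 37.5.
Willingness to pay at Q' = 37.5: 228 − 1·37.5 = 190.5.
ΔQ = 58.1731 − 37.5 = 20.6731; wedge = 190.5 − 169 = 21.5.
Welfare loss = ½ × 20.6731 × 21.5 = $222.24 thousand.

$222.24 thousand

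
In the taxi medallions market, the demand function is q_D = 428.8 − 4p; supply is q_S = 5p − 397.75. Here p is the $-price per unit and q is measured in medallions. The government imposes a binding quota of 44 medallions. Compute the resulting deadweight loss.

In inverse form: demand p = 107.2 − 0.25q, supply p = 79.55 + 0.2q.
Competitive equilibrium: 107.2 − 0.25q = 79.55 + 0.2q → q* = 61.4444, p* = 91.8389.
At q = 44: demand price = 107.2 − 0.25·44 = 96.2; supply price = 79.55 + 0.2·44 = 88.35.
Δq = 61.4444 − 44 = 17.4444; wedge = 96.2 − 88.35 = 7.85.
Deadweight loss = ½ × 17.4444 × 7.85 = $68.47.

$68.47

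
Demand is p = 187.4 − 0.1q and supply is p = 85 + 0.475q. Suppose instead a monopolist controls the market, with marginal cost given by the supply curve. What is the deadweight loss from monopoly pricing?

200.12

Competitive equilibrium: 187.4 − 0.1q = 85 + 0.475q → q* = 178.087, p* = 169.5913.
Marginal revenue: MR = 187.4 − 0.2q. Set MR = MC: 187.4 − 0.2q = 85 + 0.475q → q_m = 151.7037.
Price p_m = 187.4 − 0.1·151.7037 = 172.2296; MC(q_m) = 85 + 0.475·151.7037 = 157.0593.
Competitive q* = 178.087, so Δq = 26.3833; wedge = 172.2296 − 157.0593 = 15.1703.
The triangle = ½ × 26.3833 × 15.1703 = 200.12.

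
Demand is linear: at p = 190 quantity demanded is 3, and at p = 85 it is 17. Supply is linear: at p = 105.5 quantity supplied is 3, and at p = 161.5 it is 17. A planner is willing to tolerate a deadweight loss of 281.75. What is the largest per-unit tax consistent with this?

80.5

Demand slope = (85 − 190)/(17 − 3) = −7.5, so p = 212.5 − 7.5q.
Supply slope = (161.5 − 105.5)/(17 − 3) = 4, so p = 93.5 + 4q.
Competitive equilibrium: 212.5 − 7.5q = 93.5 + 4q → q* = 10.3478, p* = 134.8913.
A tax t gives Δq = t/11.5 and wedge t, so DWL = t²/23.
t²/23 = 281.75 → t² = 6480.25 → t = 80.5.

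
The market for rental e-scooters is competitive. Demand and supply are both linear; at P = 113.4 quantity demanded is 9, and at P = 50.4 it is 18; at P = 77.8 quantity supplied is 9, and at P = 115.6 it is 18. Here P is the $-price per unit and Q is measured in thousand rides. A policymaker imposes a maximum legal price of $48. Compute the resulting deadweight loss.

$591.09 thousand

Demand slope = (50.4 − 113.4)/(18 − 9) = −7, so P = 176.4 − 7Q.
Supply slope = (115.6 − 77.8)/(18 − 9) = 4.2, so P = 40 + 4.2Q.
Competitive equilibrium: 176.4 − 7Q = 40 + 4.2Q → Q* = 12.17857, P* = 91.15.
At the ceiling P = 48, quantity supplied = (48 − 40)/4.2 = 1.90476.
Willingness to pay at Q' = 1.90476: 176.4 − 7·1.90476 = 163.06668.
ΔQ = 12.17857 − 1.90476 = 10.27381; wedge = 163.06668 − 48 = 115.06668.
DWL = ½ × 10.27381 × 115.06668 = $591.09 thousand.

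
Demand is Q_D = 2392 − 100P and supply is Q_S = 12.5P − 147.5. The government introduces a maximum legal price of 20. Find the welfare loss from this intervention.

In inverse form: demand P = 23.92 − 0.01Q, supply P = 11.8 + 0.08Q.
Competitive equilibrium: 23.92 − 0.01Q = 11.8 + 0.08Q → Q* = 134.6667, P* = 22.5733.
At the ceiling P = 20, quantity supplied = (20 − 11.8)/0.08 = 102.5.
Willingness to pay at Q' = 102.5: 23.92 − 0.01·102.5 = 22.895.
ΔQ = 134.6667 − 102.5 = 32.1667; wedge = 22.895 − 20 = 2.895.
Welfare loss = ½ × 32.1667 × 2.895 = 46.56.

46.56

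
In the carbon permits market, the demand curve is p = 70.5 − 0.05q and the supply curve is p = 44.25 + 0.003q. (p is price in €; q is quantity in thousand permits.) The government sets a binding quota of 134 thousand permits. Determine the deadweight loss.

Competitive equilibrium: 70.5 − 0.05q = 44.25 + 0.003q → q* = 495.283, p* = 45.7358.
At q = 134: demand price = 70.5 − 0.05·134 = 63.8; supply price = 44.25 + 0.003·134 = 44.652.
Δq = 495.283 − 134 = 361.283; wedge = 63.8 − 44.652 = 19.148.
Welfare loss = ½ × 361.283 × 19.148 = €3458.92 thousand.

€3458.92 thousand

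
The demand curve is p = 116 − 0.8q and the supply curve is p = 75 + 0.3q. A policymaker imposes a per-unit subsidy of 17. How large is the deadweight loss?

131.36

Competitive equilibrium: 116 − 0.8q = 75 + 0.3q → q* = 37.2727, p* = 86.1818.
The subsidy lowers effective supply by 17: p = 58 + 0.3q.
New quantity: 116 − 0.8q = 58 + 0.3q → q' = 52.7273.
Overproduction Δq = 52.7273 − 37.2727 = 15.4546; wedge = subsidy = 17.
Welfare loss = ½ × 15.4546 × 17 = 131.36.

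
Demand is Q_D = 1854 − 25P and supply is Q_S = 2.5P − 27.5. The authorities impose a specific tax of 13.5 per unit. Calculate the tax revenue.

In inverse form: demand P = 74.16 − 0.04Q, supply P = 11 + 0.4Q.
Competitive equilibrium: 74.16 − 0.04Q = 11 + 0.4Q → Q* = 143.5455, P* = 68.4182.
With the tax, the buyer price exceeds the seller price by 13.5: (74.16 − 0.04Q) − (11 + 0.4Q) = 13.5 → Q' = 112.8636.
Tax revenue = 13.5 × 112.8636 = 1523.66.

1523.66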